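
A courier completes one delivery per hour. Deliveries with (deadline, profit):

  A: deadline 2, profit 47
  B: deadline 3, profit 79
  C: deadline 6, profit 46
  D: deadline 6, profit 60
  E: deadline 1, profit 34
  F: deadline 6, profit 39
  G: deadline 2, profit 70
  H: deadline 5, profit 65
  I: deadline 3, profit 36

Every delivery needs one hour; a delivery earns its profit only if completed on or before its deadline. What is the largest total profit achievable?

Profit order: B=79 G=70 H=65 D=60 A=47 C=46 F=39 I=36 E=34
Assign: B→slot 3, G→slot 2, H→slot 5, D→slot 6, A→slot 1, C→slot 4, F skipped, I skipped, E skipped.
Slots: [1:A] [2:G] [3:B] [4:C] [5:H] [6:D]
Profit = 47 + 70 + 79 + 46 + 65 + 60 = 367

367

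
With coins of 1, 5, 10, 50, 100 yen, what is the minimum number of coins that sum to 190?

Use the largest denomination that fits, subtract, and repeat.
190 = 1×100 + 1×50 + 4×10
Total coins = 1 + 1 + 4 = 6

6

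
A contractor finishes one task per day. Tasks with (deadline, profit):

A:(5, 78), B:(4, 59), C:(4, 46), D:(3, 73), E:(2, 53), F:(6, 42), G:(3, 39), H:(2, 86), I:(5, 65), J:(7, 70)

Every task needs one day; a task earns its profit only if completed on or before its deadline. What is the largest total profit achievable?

473

Sort by profit descending; place each in the latest free slot ≤ its deadline.
Profit order: H=86 A=78 D=73 J=70 I=65 B=59 E=53 C=46 F=42 G=39
Assign: H→slot 2, A→slot 5, D→slot 3, J→slot 7, I→slot 4, B→slot 1, E skipped, C skipped, F→slot 6, G skipped.
Slots: [1:B] [2:H] [3:D] [4:I] [5:A] [6:F] [7:J]
Profit = 59 + 86 + 73 + 65 + 78 + 42 + 70 = 473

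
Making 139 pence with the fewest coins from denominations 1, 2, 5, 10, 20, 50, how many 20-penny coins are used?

1

139 − 2×50→39 − 1×20→19 − 1×10→9 − 1×5→4 − 2×2→0
Count of 20: 1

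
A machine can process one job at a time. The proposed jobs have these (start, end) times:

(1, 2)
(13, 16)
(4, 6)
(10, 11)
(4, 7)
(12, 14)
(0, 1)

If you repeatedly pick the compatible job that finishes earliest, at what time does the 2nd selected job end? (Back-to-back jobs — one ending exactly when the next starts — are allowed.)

Greedy by earliest finish: after sorting by end time, pick each interval compatible with the last pick.
By end time: (0,1), (1,2), (4,6), (4,7), (10,11), (12,14), (13,16).
Pick (0,1); next start ≥ 1 → (1,2); next start ≥ 2 → (4,6); next start ≥ 6 → (10,11); next start ≥ 11 → (12,14).
Selected: (0,1) (1,2) (4,6) (10,11) (12,14)

2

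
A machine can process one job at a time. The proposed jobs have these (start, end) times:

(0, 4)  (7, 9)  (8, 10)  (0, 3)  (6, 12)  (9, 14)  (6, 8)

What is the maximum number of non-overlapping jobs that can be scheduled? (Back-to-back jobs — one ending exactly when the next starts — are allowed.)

3

Order by finish time; keep every interval that doesn't clash with the previous kept one.
Sorted by end: (0,3)  (0,4)  (6,8)  (7,9)  (8,10)  (6,12)  (9,14)
take (0,3); take (6,8); take (8,10).
Selected 3 jobs.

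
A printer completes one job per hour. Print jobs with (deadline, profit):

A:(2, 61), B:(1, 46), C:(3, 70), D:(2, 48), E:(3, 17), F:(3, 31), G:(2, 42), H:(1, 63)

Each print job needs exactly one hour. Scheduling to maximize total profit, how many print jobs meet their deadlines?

Sort by profit descending; place each in the latest free slot ≤ its deadline.
Profit order: C=70 H=63 A=61 D=48 B=46 G=42 F=31 E=17
Assign: C→slot 3, H→slot 1, A→slot 2, D skipped, B skipped, G skipped, F skipped, E skipped.
Slots: [1:H] [2:A] [3:C]
3 of 8 scheduled.

3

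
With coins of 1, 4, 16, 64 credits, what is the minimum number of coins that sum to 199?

7

Use the largest denomination that fits, subtract, and repeat.
199 = 3×64 + 1×4 + 3×1
Total coins = 3 + 1 + 3 = 7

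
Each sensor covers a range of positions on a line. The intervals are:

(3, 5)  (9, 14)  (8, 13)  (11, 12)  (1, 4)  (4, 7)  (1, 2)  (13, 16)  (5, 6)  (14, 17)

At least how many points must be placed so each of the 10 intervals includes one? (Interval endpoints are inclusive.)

Sorted: [1,2] [1,4] [3,5] [5,6] [4,7] [11,12] [8,13] [9,14] [13,16] [14,17]
{[1,2],[1,4]} hit by 2; {[3,5],[5,6],[4,7]} hit by 5; {[11,12],[8,13],[9,14]} hit by 12; {[13,16],[14,17]} hit by 16.
Points: 2, 5, 12, 16 (4 total).

4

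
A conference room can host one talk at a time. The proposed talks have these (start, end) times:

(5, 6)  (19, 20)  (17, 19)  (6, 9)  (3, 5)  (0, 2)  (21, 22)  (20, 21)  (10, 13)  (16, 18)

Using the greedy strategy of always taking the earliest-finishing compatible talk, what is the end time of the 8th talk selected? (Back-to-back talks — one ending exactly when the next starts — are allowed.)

Sort by end time and greedily take each interval whose start is ≥ the last chosen end.
By end time: (0,2), (3,5), (5,6), (6,9), (10,13), (16,18), (17,19), (19,20), (20,21), (21,22).
Pick (0,2); next start ≥ 2 → (3,5); next start ≥ 5 → (5,6); next start ≥ 6 → (6,9); next start ≥ 9 → (10,13); next start ≥ 13 → (16,18); next start ≥ 18 → (19,20); next start ≥ 20 → (20,21); next start ≥ 21 → (21,22).
Selected: (0,2) (3,5) (5,6) (6,9) (10,13) (16,18) (19,20) (20,21) (21,22)

21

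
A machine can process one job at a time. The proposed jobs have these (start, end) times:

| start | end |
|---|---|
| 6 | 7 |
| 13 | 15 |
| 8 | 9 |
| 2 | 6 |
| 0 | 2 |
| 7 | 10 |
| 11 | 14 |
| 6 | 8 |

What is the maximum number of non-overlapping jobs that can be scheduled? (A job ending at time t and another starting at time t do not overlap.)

Sort by end time and greedily take each interval whose start is ≥ the last chosen end.
By end time: (0,2), (2,6), (6,7), (6,8), (8,9), (7,10), (11,14), (13,15).
Pick (0,2); next start ≥ 2 → (2,6); next start ≥ 6 → (6,7); next start ≥ 7 → (8,9); next start ≥ 9 → (11,14).
Selected 5 jobs.

5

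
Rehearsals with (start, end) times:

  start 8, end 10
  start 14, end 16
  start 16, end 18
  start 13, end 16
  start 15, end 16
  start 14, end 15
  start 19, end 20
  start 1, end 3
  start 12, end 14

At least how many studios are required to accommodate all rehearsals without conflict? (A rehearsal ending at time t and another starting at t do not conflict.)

Count concurrent intervals with a sweep; the peak is the room count.
starts: [1, 8, 12, 13, 14, 14, 15, 16, 19]
ends:   [3, 10, 14, 15, 16, 16, 16, 18, 20]
s1→1 e3→0 s8→1 e10→0 s12→1 s13→2 e14→1 s14→2 s14→3  — peak 3.

3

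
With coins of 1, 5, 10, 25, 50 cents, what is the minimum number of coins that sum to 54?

54 = 1×50 + 4×1
Total coins = 1 + 4 = 5

5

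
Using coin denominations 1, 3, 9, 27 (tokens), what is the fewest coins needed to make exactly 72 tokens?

72 = 2×27 + 2×9
Total coins = 2 + 2 = 4

4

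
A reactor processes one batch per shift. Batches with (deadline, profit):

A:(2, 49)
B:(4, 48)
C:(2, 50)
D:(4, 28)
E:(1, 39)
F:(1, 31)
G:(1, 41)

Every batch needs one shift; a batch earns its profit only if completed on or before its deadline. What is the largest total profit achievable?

Take jobs in profit order; each goes to the latest open slot no later than its deadline.
By profit: C(d2,50), A(d2,49), B(d4,48), G(d1,41), E(d1,39), F(d1,31), D(d4,28)
C→slot 2; A→slot 1; B→slot 4; G skipped; E skipped; F skipped; D→slot 3.
Profit = 49 + 50 + 28 + 48 = 175

175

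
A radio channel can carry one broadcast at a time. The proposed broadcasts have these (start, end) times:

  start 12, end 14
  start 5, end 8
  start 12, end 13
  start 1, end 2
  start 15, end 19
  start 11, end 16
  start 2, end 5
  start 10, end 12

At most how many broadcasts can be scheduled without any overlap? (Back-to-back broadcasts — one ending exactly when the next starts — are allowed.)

Sort by end time and greedily take each interval whose start is ≥ the last chosen end.
By end time: (1,2), (2,5), (5,8), (10,12), (12,13), (12,14), (11,16), (15,19).
Pick (1,2); next start ≥ 2 → (2,5); next start ≥ 5 → (5,8); next start ≥ 8 → (10,12); next start ≥ 12 → (12,13); next start ≥ 13 → (15,19).
Selected 6 broadcasts.

6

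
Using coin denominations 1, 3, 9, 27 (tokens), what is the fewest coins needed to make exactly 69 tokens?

69 − 2×27→15 − 1×9→6 − 2×3→0
Total coins = 2 + 1 + 2 = 5

5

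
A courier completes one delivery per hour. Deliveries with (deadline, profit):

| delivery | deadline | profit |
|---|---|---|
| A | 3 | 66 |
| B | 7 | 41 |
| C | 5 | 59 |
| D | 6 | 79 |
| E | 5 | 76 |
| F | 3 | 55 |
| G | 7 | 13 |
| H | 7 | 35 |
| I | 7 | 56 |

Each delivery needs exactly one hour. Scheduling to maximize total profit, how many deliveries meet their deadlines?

Sort by profit descending; place each in the latest free slot ≤ its deadline.
By profit: D(d6,79), E(d5,76), A(d3,66), C(d5,59), I(d7,56), F(d3,55), B(d7,41), H(d7,35), G(d7,13)
D→slot 6; E→slot 5; A→slot 3; C→slot 4; I→slot 7; F→slot 2; B→slot 1; H skipped; G skipped.
7 of 9 scheduled.

7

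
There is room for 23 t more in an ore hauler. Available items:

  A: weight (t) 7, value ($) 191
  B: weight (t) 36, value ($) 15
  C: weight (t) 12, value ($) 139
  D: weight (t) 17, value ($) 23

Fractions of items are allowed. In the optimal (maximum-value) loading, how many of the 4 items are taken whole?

Order: A (191/7=27.29) > C (139/12=11.58) > D (23/17=1.35) > B (15/36=0.42)
Fill: take A (7 @ 191) → take C (12 @ 139) → take 4/17 of D → 5.41; 23/23 used.
2 item(s) taken whole; one partial (take 4/17 of D).

2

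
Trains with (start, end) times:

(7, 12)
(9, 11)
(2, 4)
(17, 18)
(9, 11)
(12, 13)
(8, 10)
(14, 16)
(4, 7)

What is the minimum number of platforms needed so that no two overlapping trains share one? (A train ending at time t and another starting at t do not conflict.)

4

starts: [2, 4, 7, 8, 9, 9, 12, 14, 17]
ends:   [4, 7, 10, 11, 11, 12, 13, 16, 18]
s2→1 e4→0 s4→1 e7→0 s7→1 s8→2 s9→3 s9→4  — peak 4.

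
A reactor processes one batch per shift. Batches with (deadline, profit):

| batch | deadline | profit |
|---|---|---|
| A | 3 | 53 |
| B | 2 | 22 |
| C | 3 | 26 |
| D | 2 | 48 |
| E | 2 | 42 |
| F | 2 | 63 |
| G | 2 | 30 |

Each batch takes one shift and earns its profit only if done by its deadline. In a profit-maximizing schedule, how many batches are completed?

By profit: F(d2,63), A(d3,53), D(d2,48), E(d2,42), G(d2,30), C(d3,26), B(d2,22)
F→slot 2; A→slot 3; D→slot 1; E skipped; G skipped; C skipped; B skipped.
3 of 7 scheduled.

3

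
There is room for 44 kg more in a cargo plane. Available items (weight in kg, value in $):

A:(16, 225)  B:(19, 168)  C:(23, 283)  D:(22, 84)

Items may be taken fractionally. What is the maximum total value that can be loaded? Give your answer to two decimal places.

Sort by value per unit weight and fill in that order.
Ratios (sorted): A 14.06, C 12.30, B 8.84, D 3.82
take A (16 @ 225); take C (23 @ 283); take 5/19 of B → 44.21. Capacity used 44/44.
Total value = 552.21

552.21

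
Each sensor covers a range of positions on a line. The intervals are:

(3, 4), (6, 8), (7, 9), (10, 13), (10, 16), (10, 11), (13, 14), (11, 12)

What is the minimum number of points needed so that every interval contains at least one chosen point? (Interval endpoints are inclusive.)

Sort by right endpoint; whenever an interval is uncovered, place a point at its right end.
Sorted: [3,4] [6,8] [7,9] [10,11] [11,12] [10,13] [13,14] [10,16]
{[3,4]} hit by 4; {[6,8],[7,9]} hit by 8; {[10,11],[11,12],[10,13]} hit by 11; {[13,14],[10,16]} hit by 14.
Points: 4, 8, 11, 14 (4 total).

4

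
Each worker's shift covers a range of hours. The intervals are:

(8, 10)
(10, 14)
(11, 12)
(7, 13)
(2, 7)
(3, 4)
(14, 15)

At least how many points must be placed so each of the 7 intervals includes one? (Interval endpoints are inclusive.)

Process intervals by earliest right end; each time one isn't hit yet, stab at its right endpoint.
By right end: [3,4]  [2,7]  [8,10]  [11,12]  [7,13]  [10,14]  [14,15]
[3,4] uncovered → point at 4; [8,10] uncovered → point at 10; [11,12] uncovered → point at 12; [14,15] uncovered → point at 15.
Points: 4, 10, 12, 15 (4 total).

4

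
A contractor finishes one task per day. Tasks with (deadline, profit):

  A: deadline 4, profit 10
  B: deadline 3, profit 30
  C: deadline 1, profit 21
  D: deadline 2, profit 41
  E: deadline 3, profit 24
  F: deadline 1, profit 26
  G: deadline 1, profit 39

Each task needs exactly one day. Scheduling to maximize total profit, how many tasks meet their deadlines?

Take jobs in profit order; each goes to the latest open slot no later than its deadline.
By profit: D(d2,41), G(d1,39), B(d3,30), F(d1,26), E(d3,24), C(d1,21), A(d4,10)
D→slot 2; G→slot 1; B→slot 3; F skipped; E skipped; C skipped; A→slot 4.
4 of 7 scheduled.

4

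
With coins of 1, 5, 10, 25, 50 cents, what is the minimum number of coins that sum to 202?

Use the largest denomination that fits, subtract, and repeat.
202 = 4×50 + 2×1
Total coins = 4 + 2 = 6

6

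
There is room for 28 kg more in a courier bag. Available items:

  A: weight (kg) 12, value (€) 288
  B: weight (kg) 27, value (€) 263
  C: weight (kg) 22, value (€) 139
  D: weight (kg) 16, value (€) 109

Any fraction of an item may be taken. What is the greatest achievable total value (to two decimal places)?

443.85

Greedy by value/weight ratio, highest first.
Ratios (sorted): A 24.00, B 9.74, D 6.81, C 6.32
take A (12 @ 288); take 16/27 of B → 155.85. Capacity used 28/28.
Total value = 443.85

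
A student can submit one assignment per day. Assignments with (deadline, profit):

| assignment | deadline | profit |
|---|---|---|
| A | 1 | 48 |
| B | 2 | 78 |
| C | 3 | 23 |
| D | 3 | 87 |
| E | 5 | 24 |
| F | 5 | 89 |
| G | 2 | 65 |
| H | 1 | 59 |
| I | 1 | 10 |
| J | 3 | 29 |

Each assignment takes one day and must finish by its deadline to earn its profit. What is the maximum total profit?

343

Take jobs in profit order; each goes to the latest open slot no later than its deadline.
Profit order: F=89 D=87 B=78 G=65 H=59 A=48 J=29 E=24 C=23 I=10
Assign: F→slot 5, D→slot 3, B→slot 2, G→slot 1, H skipped, A skipped, J skipped, E→slot 4, C skipped, I skipped.
Slots: [1:G] [2:B] [3:D] [4:E] [5:F]
Profit = 65 + 78 + 87 + 24 + 89 = 343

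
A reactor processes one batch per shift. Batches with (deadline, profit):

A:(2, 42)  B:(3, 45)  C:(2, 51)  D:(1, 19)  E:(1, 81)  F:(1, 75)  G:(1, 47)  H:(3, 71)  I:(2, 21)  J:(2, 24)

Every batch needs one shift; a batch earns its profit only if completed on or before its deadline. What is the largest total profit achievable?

Profit order: E=81 F=75 H=71 C=51 G=47 B=45 A=42 J=24 I=21 D=19
Assign: E→slot 1, F skipped, H→slot 3, C→slot 2, G skipped, B skipped, A skipped, J skipped, I skipped, D skipped.
Slots: [1:E] [2:C] [3:H]
Profit = 81 + 51 + 71 = 203

203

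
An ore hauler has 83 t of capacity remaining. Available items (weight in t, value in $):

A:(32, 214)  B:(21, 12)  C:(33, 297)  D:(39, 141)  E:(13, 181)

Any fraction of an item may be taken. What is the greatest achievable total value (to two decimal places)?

Sort by value per unit weight and fill in that order.
Order: E (181/13=13.92) > C (297/33=9.00) > A (214/32=6.69) > D (141/39=3.62) > B (12/21=0.57)
Fill: take E (13 @ 181) → take C (33 @ 297) → take A (32 @ 214) → take 5/39 of D → 18.08; 83/83 used.
Total value = 710.08

710.08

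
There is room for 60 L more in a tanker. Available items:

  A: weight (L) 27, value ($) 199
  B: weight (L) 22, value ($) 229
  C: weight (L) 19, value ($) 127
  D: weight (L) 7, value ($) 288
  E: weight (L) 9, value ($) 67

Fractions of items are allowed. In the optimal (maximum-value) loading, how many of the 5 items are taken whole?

Ratios (sorted): D 41.14, B 10.41, E 7.44, A 7.37, C 6.68
take D (7 @ 288); take B (22 @ 229); take E (9 @ 67); take 22/27 of A → 162.15. Capacity used 60/60.
3 item(s) taken whole; one partial (take 22/27 of A).

3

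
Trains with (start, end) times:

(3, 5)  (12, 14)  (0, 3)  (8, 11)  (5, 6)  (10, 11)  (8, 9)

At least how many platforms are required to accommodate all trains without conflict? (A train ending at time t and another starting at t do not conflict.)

Count concurrent intervals with a sweep; the peak is the room count.
starts: [0, 3, 5, 8, 8, 10, 12]
ends:   [3, 5, 6, 9, 11, 11, 14]
s0→1 e3→0 s3→1 e5→0 s5→1 e6→0 s8→1 s8→2  — peak 2.

2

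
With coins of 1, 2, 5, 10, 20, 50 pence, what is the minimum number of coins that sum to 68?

68 − 1×50→18 − 1×10→8 − 1×5→3 − 1×2→1 − 1×1→0
Total coins = 1 + 1 + 1 + 1 + 1 = 5

5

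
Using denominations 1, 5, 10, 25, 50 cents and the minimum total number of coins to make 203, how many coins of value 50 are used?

203 − 4×50→3 − 3×1→0
Count of 50: 4

4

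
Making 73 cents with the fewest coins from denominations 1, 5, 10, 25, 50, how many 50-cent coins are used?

1

Greedy: take as many of the largest coin as possible, then repeat with the remainder.
73 = 1×50 + 2×10 + 3×1
Count of 50: 1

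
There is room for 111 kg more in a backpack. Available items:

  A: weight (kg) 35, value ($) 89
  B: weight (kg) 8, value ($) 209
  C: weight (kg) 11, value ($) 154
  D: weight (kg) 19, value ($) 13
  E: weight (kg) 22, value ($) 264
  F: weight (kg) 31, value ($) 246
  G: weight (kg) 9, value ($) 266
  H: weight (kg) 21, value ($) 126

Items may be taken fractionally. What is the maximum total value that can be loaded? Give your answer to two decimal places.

1287.89

Greedy by value/weight ratio, highest first.
Ratios (sorted): G 29.56, B 26.12, C 14.00, E 12.00, F 7.94, H 6.00, A 2.54, D 0.68
take G (9 @ 266); take B (8 @ 209); take C (11 @ 154); take E (22 @ 264); take F (31 @ 246); take H (21 @ 126); take 9/35 of A → 22.89. Capacity used 111/111.
Total value = 1287.89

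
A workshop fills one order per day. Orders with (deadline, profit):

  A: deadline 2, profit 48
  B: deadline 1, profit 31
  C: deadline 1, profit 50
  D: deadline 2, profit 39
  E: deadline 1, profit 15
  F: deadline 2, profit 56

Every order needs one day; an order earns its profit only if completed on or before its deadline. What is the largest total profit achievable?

106

Sort by profit descending; place each in the latest free slot ≤ its deadline.
Profit order: F=56 C=50 A=48 D=39 B=31 E=15
Assign: F→slot 2, C→slot 1, A skipped, D skipped, B skipped, E skipped.
Slots: [1:C] [2:F]
Profit = 50 + 56 = 106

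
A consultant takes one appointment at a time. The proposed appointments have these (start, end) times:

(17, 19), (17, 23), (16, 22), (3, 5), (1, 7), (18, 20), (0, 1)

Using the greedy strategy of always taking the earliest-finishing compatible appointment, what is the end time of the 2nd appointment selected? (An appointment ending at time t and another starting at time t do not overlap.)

Greedy by earliest finish: after sorting by end time, pick each interval compatible with the last pick.
By end time: (0,1), (3,5), (1,7), (17,19), (18,20), (16,22), (17,23).
Pick (0,1); next start ≥ 1 → (3,5); next start ≥ 5 → (17,19).
Selected: (0,1) (3,5) (17,19)

5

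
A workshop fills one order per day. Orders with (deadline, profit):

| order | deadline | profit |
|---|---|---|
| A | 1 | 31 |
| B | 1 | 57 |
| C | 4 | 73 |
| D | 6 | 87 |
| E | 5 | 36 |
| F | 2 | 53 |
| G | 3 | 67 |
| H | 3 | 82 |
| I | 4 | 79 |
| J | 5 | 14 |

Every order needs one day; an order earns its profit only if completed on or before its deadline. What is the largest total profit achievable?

Take jobs in profit order; each goes to the latest open slot no later than its deadline.
By profit: D(d6,87), H(d3,82), I(d4,79), C(d4,73), G(d3,67), B(d1,57), F(d2,53), E(d5,36), A(d1,31), J(d5,14)
D→slot 6; H→slot 3; I→slot 4; C→slot 2; G→slot 1; B skipped; F skipped; E→slot 5; A skipped; J skipped.
Profit = 67 + 73 + 82 + 79 + 36 + 87 = 424

424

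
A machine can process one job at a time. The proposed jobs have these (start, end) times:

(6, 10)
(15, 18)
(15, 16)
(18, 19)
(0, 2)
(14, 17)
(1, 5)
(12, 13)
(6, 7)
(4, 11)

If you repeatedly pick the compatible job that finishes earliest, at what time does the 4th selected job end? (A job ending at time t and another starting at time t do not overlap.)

16

Sort by end time and greedily take each interval whose start is ≥ the last chosen end.
Sorted by end: (0,2)  (1,5)  (6,7)  (6,10)  (4,11)  (12,13)  (15,16)  (14,17)  (15,18)  (18,19)
take (0,2); skip (1,5); take (6,7); take (12,13); take (15,16); skip (15,18); take (18,19).
Selected: (0,2) (6,7) (12,13) (15,16) (18,19)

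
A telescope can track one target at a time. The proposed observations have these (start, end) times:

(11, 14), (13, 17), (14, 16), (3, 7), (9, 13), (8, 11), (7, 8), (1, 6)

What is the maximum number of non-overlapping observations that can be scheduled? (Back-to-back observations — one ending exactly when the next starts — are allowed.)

5

Order by finish time; keep every interval that doesn't clash with the previous kept one.
Sorted by end: (1,6)  (3,7)  (7,8)  (8,11)  (9,13)  (11,14)  (14,16)  (13,17)
take (1,6); skip (3,7); take (7,8); take (8,11); skip (9,13); take (11,14); take (14,16); skip (13,17).
Selected 5 observations.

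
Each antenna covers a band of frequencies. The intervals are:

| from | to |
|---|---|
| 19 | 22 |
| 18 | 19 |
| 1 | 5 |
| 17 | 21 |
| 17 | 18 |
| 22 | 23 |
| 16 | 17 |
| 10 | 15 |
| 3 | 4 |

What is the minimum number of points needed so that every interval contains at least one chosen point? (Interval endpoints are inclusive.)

5

Sort by right endpoint; whenever an interval is uncovered, place a point at its right end.
By right end: [3,4]  [1,5]  [10,15]  [16,17]  [17,18]  [18,19]  [17,21]  [19,22]  [22,23]
[3,4] uncovered → point at 4; [10,15] uncovered → point at 15; [16,17] uncovered → point at 17; [18,19] uncovered → point at 19; [22,23] uncovered → point at 23.
Points: 4, 15, 17, 19, 23 (5 total).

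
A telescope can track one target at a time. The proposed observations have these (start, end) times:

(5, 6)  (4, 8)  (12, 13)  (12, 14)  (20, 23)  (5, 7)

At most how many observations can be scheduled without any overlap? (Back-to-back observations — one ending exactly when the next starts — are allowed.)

3

By end time: (5,6), (5,7), (4,8), (12,13), (12,14), (20,23).
Pick (5,6); next start ≥ 6 → (12,13); next start ≥ 13 → (20,23).
Selected 3 observations.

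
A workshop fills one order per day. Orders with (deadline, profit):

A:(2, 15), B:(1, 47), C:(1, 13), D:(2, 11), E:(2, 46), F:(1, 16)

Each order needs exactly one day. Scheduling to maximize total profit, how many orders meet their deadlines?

2

Take jobs in profit order; each goes to the latest open slot no later than its deadline.
By profit: B(d1,47), E(d2,46), F(d1,16), A(d2,15), C(d1,13), D(d2,11)
B→slot 1; E→slot 2; F skipped; A skipped; C skipped; D skipped.
2 of 6 scheduled.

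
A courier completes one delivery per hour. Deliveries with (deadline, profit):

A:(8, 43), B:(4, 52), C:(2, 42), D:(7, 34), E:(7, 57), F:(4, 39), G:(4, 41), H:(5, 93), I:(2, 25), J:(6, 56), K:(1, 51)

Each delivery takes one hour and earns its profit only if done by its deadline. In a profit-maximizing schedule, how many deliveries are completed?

Profit order: H=93 E=57 J=56 B=52 K=51 A=43 C=42 G=41 F=39 D=34 I=25
Assign: H→slot 5, E→slot 7, J→slot 6, B→slot 4, K→slot 1, A→slot 8, C→slot 2, G→slot 3, F skipped, D skipped, I skipped.
Slots: [1:K] [2:C] [3:G] [4:B] [5:H] [6:J] [7:E] [8:A]
8 of 11 scheduled.

8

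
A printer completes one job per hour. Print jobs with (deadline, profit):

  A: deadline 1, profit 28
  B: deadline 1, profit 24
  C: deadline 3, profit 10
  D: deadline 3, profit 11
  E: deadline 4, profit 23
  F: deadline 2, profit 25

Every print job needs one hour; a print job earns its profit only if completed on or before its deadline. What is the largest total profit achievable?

87

Profit order: A=28 F=25 B=24 E=23 D=11 C=10
Assign: A→slot 1, F→slot 2, B skipped, E→slot 4, D→slot 3, C skipped.
Slots: [1:A] [2:F] [3:D] [4:E]
Profit = 28 + 25 + 11 + 23 = 87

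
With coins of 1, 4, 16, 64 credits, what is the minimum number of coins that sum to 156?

Greedy: take as many of the largest coin as possible, then repeat with the remainder.
156 = 2×64 + 1×16 + 3×4
Total coins = 2 + 1 + 3 = 6

6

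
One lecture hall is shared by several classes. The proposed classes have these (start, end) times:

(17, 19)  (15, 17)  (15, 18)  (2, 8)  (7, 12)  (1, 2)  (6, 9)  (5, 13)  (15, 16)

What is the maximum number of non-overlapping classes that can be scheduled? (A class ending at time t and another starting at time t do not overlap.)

Sort by end time and greedily take each interval whose start is ≥ the last chosen end.
By end time: (1,2), (2,8), (6,9), (7,12), (5,13), (15,16), (15,17), (15,18), (17,19).
Pick (1,2); next start ≥ 2 → (2,8); next start ≥ 8 → (15,16); next start ≥ 16 → (17,19).
Selected 4 classes.

4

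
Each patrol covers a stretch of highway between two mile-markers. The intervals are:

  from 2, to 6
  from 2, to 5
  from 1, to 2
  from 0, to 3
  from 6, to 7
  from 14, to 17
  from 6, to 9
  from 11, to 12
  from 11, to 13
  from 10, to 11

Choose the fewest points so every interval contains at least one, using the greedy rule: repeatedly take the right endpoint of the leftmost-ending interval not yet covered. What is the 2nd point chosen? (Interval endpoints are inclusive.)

7

Sort by right endpoint; whenever an interval is uncovered, place a point at its right end.
Sorted: [1,2] [0,3] [2,5] [2,6] [6,7] [6,9] [10,11] [11,12] [11,13] [14,17]
{[1,2],[0,3],[2,5],[2,6]} hit by 2; {[6,7],[6,9]} hit by 7; {[10,11],[11,12],[11,13]} hit by 11; {[14,17]} hit by 17.
Points: 2, 7, 11, 17 (4 total).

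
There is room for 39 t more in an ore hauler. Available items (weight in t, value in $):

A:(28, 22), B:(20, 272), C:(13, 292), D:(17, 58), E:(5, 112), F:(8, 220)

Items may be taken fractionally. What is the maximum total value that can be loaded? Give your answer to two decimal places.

Sort by value per unit weight and fill in that order.
Ratios (sorted): F 27.50, C 22.46, E 22.40, B 13.60, D 3.41, A 0.79
take F (8 @ 220); take C (13 @ 292); take E (5 @ 112); take 13/20 of B → 176.80. Capacity used 39/39.
Total value = 800.80

800.80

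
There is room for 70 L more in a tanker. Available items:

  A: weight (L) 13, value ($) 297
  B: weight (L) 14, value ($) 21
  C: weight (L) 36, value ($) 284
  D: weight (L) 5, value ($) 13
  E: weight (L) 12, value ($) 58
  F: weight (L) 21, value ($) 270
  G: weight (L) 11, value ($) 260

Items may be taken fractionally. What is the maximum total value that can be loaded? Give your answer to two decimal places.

Sort by value per unit weight and fill in that order.
Order: G (260/11=23.64) > A (297/13=22.85) > F (270/21=12.86) > C (284/36=7.89) > E (58/12=4.83) > D (13/5=2.60) > B (21/14=1.50)
Fill: take G (11 @ 260) → take A (13 @ 297) → take F (21 @ 270) → take 25/36 of C → 197.22; 70/70 used.
Total value = 1024.22

1024.22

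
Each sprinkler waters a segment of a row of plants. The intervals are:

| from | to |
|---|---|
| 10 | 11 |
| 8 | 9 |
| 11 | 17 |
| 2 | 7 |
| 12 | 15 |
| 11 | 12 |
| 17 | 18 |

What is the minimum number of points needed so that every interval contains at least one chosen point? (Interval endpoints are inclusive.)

By right end: [2,7]  [8,9]  [10,11]  [11,12]  [12,15]  [11,17]  [17,18]
[2,7] uncovered → point at 7; [8,9] uncovered → point at 9; [10,11] uncovered → point at 11; [12,15] uncovered → point at 15; [17,18] uncovered → point at 18.
Points: 7, 9, 11, 15, 18 (5 total).

5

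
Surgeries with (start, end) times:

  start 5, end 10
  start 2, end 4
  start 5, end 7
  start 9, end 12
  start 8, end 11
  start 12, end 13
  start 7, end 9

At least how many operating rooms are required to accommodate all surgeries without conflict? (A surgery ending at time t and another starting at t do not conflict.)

The answer is the maximum number of intervals overlapping at any instant.
Events (time:±→running): 2:+→1 4:-→0 5:+→1 5:+→2 7:-→1 7:+→2 8:+→3 … peak 3.

3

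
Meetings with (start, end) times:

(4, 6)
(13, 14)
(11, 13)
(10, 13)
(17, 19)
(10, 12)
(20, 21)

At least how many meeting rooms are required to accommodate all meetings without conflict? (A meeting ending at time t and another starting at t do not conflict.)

3

starts: [4, 10, 10, 11, 13, 17, 20]
ends:   [6, 12, 13, 13, 14, 19, 21]
s4→1 e6→0 s10→1 s10→2 s11→3  — peak 3.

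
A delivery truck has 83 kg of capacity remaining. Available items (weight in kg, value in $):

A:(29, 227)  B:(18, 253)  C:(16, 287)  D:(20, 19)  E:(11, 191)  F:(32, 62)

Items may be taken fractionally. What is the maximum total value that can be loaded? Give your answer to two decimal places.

Order: C (287/16=17.94) > E (191/11=17.36) > B (253/18=14.06) > A (227/29=7.83) > F (62/32=1.94) > D (19/20=0.95)
Fill: take C (16 @ 287) → take E (11 @ 191) → take B (18 @ 253) → take A (29 @ 227) → take 9/32 of F → 17.44; 83/83 used.
Total value = 975.44

975.44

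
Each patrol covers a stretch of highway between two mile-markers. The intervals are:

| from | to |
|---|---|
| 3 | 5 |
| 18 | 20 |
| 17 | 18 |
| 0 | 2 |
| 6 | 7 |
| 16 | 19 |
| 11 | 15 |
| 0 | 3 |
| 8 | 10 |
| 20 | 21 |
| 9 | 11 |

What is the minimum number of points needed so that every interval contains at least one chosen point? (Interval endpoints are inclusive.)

Process intervals by earliest right end; each time one isn't hit yet, stab at its right endpoint.
Sorted: [0,2] [0,3] [3,5] [6,7] [8,10] [9,11] [11,15] [17,18] [16,19] [18,20] [20,21]
{[0,2],[0,3]} hit by 2; {[3,5]} hit by 5; {[6,7]} hit by 7; {[8,10],[9,11]} hit by 10; {[11,15]} hit by 15; {[17,18],[16,19],[18,20]} hit by 18; {[20,21]} hit by 21.
Points: 2, 5, 7, 10, 15, 18, 21 (7 total).

7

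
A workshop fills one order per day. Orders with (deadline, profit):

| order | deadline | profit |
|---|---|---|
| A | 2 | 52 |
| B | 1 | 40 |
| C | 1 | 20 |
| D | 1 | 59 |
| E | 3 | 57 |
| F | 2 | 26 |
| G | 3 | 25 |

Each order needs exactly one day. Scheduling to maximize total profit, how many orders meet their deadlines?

Take jobs in profit order; each goes to the latest open slot no later than its deadline.
By profit: D(d1,59), E(d3,57), A(d2,52), B(d1,40), F(d2,26), G(d3,25), C(d1,20)
D→slot 1; E→slot 3; A→slot 2; B skipped; F skipped; G skipped; C skipped.
3 of 7 scheduled.

3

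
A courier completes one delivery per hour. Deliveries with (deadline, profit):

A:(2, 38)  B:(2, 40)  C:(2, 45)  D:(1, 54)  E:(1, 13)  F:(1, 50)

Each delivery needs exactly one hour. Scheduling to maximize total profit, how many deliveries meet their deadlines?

Sort by profit descending; place each in the latest free slot ≤ its deadline.
By profit: D(d1,54), F(d1,50), C(d2,45), B(d2,40), A(d2,38), E(d1,13)
D→slot 1; F skipped; C→slot 2; B skipped; A skipped; E skipped.
2 of 6 scheduled.

2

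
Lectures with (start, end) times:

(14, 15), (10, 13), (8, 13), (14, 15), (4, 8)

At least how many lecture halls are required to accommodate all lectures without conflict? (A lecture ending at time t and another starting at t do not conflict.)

2

Count concurrent intervals with a sweep; the peak is the room count.
starts: [4, 8, 10, 14, 14]
ends:   [8, 13, 13, 15, 15]
s4→1 e8→0 s8→1 s10→2  — peak 2.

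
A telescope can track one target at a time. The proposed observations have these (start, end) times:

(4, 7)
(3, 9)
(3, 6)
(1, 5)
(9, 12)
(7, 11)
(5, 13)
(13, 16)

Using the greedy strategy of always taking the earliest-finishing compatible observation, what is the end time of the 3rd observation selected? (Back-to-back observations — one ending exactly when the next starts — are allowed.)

16

Order by finish time; keep every interval that doesn't clash with the previous kept one.
Sorted by end: (1,5)  (3,6)  (4,7)  (3,9)  (7,11)  (9,12)  (5,13)  (13,16)
take (1,5); skip (3,6); take (7,11); take (13,16).
Selected: (1,5) (7,11) (13,16)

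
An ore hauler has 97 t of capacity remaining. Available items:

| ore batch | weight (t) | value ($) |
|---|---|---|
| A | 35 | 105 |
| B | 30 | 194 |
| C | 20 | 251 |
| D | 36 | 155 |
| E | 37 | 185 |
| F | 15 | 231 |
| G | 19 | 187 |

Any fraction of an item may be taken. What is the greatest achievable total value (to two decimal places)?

Greedy by value/weight ratio, highest first.
Ratios (sorted): F 15.40, C 12.55, G 9.84, B 6.47, E 5.00, D 4.31, A 3.00
take F (15 @ 231); take C (20 @ 251); take G (19 @ 187); take B (30 @ 194); take 13/37 of E → 65.00. Capacity used 97/97.
Total value = 928.00

928.00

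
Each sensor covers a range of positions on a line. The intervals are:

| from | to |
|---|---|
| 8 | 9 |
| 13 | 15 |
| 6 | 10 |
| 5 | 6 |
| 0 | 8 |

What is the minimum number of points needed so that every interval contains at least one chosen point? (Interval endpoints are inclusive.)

3

Process intervals by earliest right end; each time one isn't hit yet, stab at its right endpoint.
Sorted: [5,6] [0,8] [8,9] [6,10] [13,15]
{[5,6],[0,8]} hit by 6; {[8,9],[6,10]} hit by 9; {[13,15]} hit by 15.
Points: 6, 9, 15 (3 total).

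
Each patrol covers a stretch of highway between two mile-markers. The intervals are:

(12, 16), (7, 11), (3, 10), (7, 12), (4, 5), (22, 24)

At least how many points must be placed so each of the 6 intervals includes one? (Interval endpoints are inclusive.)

4

Sorted: [4,5] [3,10] [7,11] [7,12] [12,16] [22,24]
{[4,5],[3,10]} hit by 5; {[7,11],[7,12]} hit by 11; {[12,16]} hit by 16; {[22,24]} hit by 24.
Points: 5, 11, 16, 24 (4 total).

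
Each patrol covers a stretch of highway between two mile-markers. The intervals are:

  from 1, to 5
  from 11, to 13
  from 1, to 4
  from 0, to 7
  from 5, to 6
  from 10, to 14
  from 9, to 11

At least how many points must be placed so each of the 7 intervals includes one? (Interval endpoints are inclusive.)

3

By right end: [1,4]  [1,5]  [5,6]  [0,7]  [9,11]  [11,13]  [10,14]
[1,4] uncovered → point at 4; [5,6] uncovered → point at 6; [9,11] uncovered → point at 11.
Points: 4, 6, 11 (3 total).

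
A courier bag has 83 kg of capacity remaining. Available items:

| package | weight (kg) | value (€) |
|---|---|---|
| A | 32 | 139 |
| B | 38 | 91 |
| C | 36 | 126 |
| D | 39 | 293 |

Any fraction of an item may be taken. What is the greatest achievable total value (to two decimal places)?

Sort by value per unit weight and fill in that order.
Order: D (293/39=7.51) > A (139/32=4.34) > C (126/36=3.50) > B (91/38=2.39)
Fill: take D (39 @ 293) → take A (32 @ 139) → take 12/36 of C → 42.00; 83/83 used.
Total value = 474.00

474.00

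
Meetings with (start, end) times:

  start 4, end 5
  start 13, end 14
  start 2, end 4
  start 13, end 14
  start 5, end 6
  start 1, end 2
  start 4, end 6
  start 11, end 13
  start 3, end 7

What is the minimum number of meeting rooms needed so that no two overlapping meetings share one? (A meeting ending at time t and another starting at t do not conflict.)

3

Count concurrent intervals with a sweep; the peak is the room count.
Events (time:±→running): 1:+→1 2:-→0 2:+→1 3:+→2 4:-→1 4:+→2 4:+→3 … peak 3.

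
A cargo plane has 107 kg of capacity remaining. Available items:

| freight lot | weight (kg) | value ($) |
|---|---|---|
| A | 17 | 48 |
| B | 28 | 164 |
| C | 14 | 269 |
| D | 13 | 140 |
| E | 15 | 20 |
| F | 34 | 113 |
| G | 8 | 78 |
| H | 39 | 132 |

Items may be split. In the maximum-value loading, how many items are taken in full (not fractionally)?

5

Order: C (269/14=19.21) > D (140/13=10.77) > G (78/8=9.75) > B (164/28=5.86) > H (132/39=3.38) > F (113/34=3.32) > A (48/17=2.82) > E (20/15=1.33)
Fill: take C (14 @ 269) → take D (13 @ 140) → take G (8 @ 78) → take B (28 @ 164) → take H (39 @ 132) → take 5/34 of F → 16.62; 107/107 used.
5 item(s) taken whole; one partial (take 5/34 of F).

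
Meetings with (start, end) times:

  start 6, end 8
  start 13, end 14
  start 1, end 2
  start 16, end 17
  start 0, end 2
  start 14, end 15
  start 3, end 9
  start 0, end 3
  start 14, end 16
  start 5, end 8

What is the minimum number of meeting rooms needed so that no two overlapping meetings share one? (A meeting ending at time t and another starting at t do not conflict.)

Events (time:±→running): 0:+→1 0:+→2 1:+→3 … peak 3.

3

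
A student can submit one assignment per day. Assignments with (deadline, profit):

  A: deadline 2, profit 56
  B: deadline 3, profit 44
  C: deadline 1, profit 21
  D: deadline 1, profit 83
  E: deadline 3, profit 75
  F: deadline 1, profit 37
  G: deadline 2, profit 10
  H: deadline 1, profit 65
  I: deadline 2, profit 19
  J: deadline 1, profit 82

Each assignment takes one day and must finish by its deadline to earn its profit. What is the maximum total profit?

Profit order: D=83 J=82 E=75 H=65 A=56 B=44 F=37 C=21 I=19 G=10
Assign: D→slot 1, J skipped, E→slot 3, H skipped, A→slot 2, B skipped, F skipped, C skipped, I skipped, G skipped.
Slots: [1:D] [2:A] [3:E]
Profit = 83 + 56 + 75 = 214

214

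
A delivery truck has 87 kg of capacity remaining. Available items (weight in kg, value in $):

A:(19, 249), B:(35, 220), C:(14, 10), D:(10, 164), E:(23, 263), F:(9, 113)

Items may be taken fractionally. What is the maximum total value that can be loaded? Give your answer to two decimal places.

952.43

Order: D (164/10=16.40) > A (249/19=13.11) > F (113/9=12.56) > E (263/23=11.43) > B (220/35=6.29) > C (10/14=0.71)
Fill: take D (10 @ 164) → take A (19 @ 249) → take F (9 @ 113) → take E (23 @ 263) → take 26/35 of B → 163.43; 87/87 used.
Total value = 952.43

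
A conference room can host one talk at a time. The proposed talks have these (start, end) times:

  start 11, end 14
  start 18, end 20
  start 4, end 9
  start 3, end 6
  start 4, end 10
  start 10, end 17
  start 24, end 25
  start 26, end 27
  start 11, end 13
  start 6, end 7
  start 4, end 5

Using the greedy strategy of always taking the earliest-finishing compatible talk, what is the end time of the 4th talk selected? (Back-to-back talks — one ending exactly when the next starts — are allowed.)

20

Order by finish time; keep every interval that doesn't clash with the previous kept one.
Sorted by end: (4,5)  (3,6)  (6,7)  (4,9)  (4,10)  (11,13)  (11,14)  (10,17)  (18,20)  (24,25)  (26,27)
take (4,5); take (6,7); skip (4,9); take (11,13); skip (11,14); take (18,20); take (24,25); take (26,27).
Selected: (4,5) (6,7) (11,13) (18,20) (24,25) (26,27)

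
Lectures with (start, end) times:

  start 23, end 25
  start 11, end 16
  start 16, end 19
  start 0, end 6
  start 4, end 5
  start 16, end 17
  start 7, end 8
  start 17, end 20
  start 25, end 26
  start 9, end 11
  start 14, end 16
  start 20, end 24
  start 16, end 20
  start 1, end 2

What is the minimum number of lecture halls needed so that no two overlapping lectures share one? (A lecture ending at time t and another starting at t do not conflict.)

starts: [0, 1, 4, 7, 9, 11, 14, 16, 16, 16, 17, 20, 23, 25]
ends:   [2, 5, 6, 8, 11, 16, 16, 17, 19, 20, 20, 24, 25, 26]
s0→1 s1→2 e2→1 s4→2 e5→1 e6→0 s7→1 e8→0 s9→1 e11→0 s11→1 s14→2 e16→1 e16→0 s16→1 s16→2 s16→3  — peak 3.

3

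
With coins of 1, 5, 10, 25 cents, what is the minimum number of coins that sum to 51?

51 = 2×25 + 1×1
Total coins = 2 + 1 = 3

3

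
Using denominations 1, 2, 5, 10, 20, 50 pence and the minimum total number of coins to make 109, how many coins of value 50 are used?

2

109 = 2×50 + 1×5 + 2×2
Count of 50: 2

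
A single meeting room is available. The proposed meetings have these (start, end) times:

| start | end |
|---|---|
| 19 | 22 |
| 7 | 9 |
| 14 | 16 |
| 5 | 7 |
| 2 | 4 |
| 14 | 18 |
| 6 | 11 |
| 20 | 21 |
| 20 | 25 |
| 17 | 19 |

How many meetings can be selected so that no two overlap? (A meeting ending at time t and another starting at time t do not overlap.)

6

Order by finish time; keep every interval that doesn't clash with the previous kept one.
By end time: (2,4), (5,7), (7,9), (6,11), (14,16), (14,18), (17,19), (20,21), (19,22), (20,25).
Pick (2,4); next start ≥ 4 → (5,7); next start ≥ 7 → (7,9); next start ≥ 9 → (14,16); next start ≥ 16 → (17,19); next start ≥ 19 → (20,21).
Selected 6 meetings.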